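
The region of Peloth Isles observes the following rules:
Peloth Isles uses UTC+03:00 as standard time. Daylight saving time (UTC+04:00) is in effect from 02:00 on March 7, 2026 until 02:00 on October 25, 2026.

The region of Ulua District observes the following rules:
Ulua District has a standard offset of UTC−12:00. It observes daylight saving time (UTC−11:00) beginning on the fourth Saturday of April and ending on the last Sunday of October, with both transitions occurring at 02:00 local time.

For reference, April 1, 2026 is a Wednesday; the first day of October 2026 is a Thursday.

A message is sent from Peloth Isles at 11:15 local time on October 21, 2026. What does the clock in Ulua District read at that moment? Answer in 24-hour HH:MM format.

20:15

Daylight saving runs 7 March – 25 October; October 21, 2026 is inside that window, so Peloth Isles is at UTC+04:00.
11:15 Peloth Isles − 4h = 07:15 UTC.
1 April 2026 is a Wednesday, so the first Saturday is April 4 and the fourth is April 25.
1 October 2026 is a Thursday, so Sundays fall on 4, 11, 18, 25; the last is October 25.
At the standard offset (UTC−12:00), 07:15 UTC − 12h = 19:15 Ulua District standard time (rolling into the previous day, 20 October 2026).
Daylight saving runs 25 April – 25 October; the standard-time date in Ulua District, October 20, 2026, is inside that window, so Ulua District is at UTC−11:00.
07:15 UTC − 11h = 20:15 Ulua District (rolling into the previous day, 20 October 2026).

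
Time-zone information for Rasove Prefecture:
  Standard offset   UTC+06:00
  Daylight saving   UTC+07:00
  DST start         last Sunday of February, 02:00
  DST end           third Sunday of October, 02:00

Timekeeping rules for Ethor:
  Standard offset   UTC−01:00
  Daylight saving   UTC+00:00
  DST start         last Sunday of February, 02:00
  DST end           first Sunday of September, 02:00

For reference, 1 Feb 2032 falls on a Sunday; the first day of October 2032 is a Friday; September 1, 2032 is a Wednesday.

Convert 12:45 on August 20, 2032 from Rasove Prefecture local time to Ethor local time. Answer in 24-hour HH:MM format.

1 February 2032 is a Sunday, so Sundays fall on 1, 8, 15, 22, 29; the last is February 29.
1 October 2032 is a Friday, so the first Sunday is October 3 and the third is October 17.
August 20, 2032 lies within the daylight-saving period (29 February – 17 October), so Rasove Prefecture is on daylight time, UTC+07:00.
12:45 Rasove Prefecture − 7h = 05:45 UTC.
1 February 2032 is a Sunday, so Sundays fall on 1, 8, 15, 22, 29; the last is February 29.
1 September 2032 is a Wednesday, so the first Sunday is September 5.
At the standard offset (UTC−01:00), 05:45 UTC − 1h = 04:45 Ethor standard time.
The standard-time date in Ethor, August 20, 2032, lies within the daylight-saving period (29 February – 5 September), so Ethor is on daylight time, UTC+00:00.
05:45 UTC + 0h = 05:45 Ethor.

05:45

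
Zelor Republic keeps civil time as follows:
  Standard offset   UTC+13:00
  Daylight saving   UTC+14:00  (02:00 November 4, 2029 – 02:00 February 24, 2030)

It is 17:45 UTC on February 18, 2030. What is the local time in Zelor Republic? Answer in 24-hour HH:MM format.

07:45

At the standard offset (UTC+13:00), 17:45 UTC + 13h = 06:45 Zelor Republic standard time (rolling into the next day, 19 February 2030).
Daylight saving runs 4 November 2029 – 24 February 2030; the standard-time date in Zelor Republic, February 19, 2030, is inside that window, so Zelor Republic is at UTC+14:00.
17:45 UTC + 14h = 07:45 local (rolling into the next day, 19 February 2030).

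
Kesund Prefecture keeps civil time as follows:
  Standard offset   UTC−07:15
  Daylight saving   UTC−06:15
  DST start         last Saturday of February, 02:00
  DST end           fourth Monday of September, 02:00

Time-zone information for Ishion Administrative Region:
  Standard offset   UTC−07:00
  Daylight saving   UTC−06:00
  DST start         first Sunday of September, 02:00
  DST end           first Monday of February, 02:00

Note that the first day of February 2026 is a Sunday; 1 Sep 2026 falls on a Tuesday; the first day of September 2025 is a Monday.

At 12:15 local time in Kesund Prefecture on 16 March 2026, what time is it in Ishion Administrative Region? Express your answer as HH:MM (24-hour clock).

11:30

1 February 2026 is a Sunday, so Saturdays fall on 7, 14, 21, 28; the last is February 28.
1 September 2026 is a Tuesday, so the first Monday is September 7 and the fourth is September 28.
Daylight saving runs 28 February – 28 September; 16 March 2026 is inside that window, so Kesund Prefecture is at UTC−06:15.
12:15 Kesund Prefecture + 6h15m = 18:30 UTC.
1 September 2025 is a Monday, so the first Sunday is September 7.
1 February 2026 is a Sunday, so the first Monday is February 2.
At the standard offset (UTC−07:00), 18:30 UTC − 7h = 11:30 Ishion Administrative Region standard time.
The standard-time date in Ishion Administrative Region, 16 March 2026, is outside the daylight-saving period (7 September 2025 – 2 February 2026), so Ishion Administrative Region is on standard time, UTC−07:00.
18:30 UTC − 7h = 11:30 Ishion Administrative Region.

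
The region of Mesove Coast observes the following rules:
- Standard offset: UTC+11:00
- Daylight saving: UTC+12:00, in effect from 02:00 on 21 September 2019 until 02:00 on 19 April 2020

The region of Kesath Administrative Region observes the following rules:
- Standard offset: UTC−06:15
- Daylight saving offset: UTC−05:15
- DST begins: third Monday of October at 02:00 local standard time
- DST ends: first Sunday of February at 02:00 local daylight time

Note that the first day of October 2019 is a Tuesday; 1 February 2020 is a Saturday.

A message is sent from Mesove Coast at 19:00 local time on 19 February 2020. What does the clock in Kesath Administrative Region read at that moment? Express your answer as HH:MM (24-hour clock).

19 February 2020 lies within the daylight-saving period (21 September 2019 – 19 April 2020), so Mesove Coast is on daylight time, UTC+12:00.
19:00 Mesove Coast − 12h = 07:00 UTC.
1 October 2019 is a Tuesday, so the first Monday is October 7 and the third is October 21.
1 February 2020 is a Saturday, so the first Sunday is February 2.
At the standard offset (UTC−06:15), 07:00 UTC − 6h15m = 00:45 Kesath Administrative Region standard time.
The standard-time date in Kesath Administrative Region, 19 February 2020, does not fall between 21 October 2019 and 2 February 2020, so daylight saving is not in effect and Kesath Administrative Region is at UTC−06:15.
07:00 UTC − 6h15m = 00:45 Kesath Administrative Region.

00:45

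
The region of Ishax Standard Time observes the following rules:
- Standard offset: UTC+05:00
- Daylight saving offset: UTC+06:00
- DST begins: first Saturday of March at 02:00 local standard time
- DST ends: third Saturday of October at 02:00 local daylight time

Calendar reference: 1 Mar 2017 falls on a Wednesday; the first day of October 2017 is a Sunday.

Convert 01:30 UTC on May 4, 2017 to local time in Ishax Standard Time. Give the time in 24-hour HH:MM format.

1 March 2017 is a Wednesday, so the first Saturday is March 4.
1 October 2017 is a Sunday, so the first Saturday is October 7 and the third is October 21.
At the standard offset (UTC+05:00), 01:30 UTC + 5h = 06:30 Ishax Standard Time standard time.
The standard-time date in Ishax Standard Time, May 4, 2017, lies within the daylight-saving period (4 March – 21 October), so Ishax Standard Time is on daylight time, UTC+06:00.
01:30 UTC + 6h = 07:30 local.

07:30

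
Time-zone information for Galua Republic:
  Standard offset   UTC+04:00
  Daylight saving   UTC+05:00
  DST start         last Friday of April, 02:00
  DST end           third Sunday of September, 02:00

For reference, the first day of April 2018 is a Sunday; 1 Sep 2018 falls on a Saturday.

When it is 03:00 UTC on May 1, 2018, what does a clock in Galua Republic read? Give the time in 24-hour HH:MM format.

08:00

1 April 2018 is a Sunday, so Fridays fall on 6, 13, 20, 27; the last is April 27.
1 September 2018 is a Saturday, so the first Sunday is September 2 and the third is September 16.
At the standard offset (UTC+04:00), 03:00 UTC + 4h = 07:00 Galua Republic standard time.
The standard-time date in Galua Republic, May 1, 2018, falls between 27 April and 16 September, so daylight saving is in effect and Galua Republic is at UTC+05:00.
03:00 UTC + 5h = 08:00 local.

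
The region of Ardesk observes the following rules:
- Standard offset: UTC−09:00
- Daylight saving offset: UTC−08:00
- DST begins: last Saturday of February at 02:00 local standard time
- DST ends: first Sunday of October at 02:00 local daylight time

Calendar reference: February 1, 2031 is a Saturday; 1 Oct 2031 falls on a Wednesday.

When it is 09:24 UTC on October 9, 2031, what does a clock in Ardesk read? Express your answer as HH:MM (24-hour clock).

00:24

1 February 2031 is a Saturday, so Saturdays fall on 1, 8, 15, 22; the last is February 22.
1 October 2031 is a Wednesday, so the first Sunday is October 5.
At the standard offset (UTC−09:00), 09:24 UTC − 9h = 00:24 Ardesk standard time.
Daylight saving runs 22 February – 5 October; the standard-time date in Ardesk, October 9, 2031, is outside that window, so Ardesk is on standard time at UTC−09:00.
09:24 UTC − 9h = 00:24 local.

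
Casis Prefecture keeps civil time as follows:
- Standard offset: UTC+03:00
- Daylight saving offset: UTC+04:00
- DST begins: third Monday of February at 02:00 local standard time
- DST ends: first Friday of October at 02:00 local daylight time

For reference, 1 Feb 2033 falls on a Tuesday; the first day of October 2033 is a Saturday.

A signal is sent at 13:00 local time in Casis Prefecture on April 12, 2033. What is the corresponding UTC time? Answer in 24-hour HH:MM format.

09:00

1 February 2033 is a Tuesday, so the first Monday is February 7 and the third is February 21.
1 October 2033 is a Saturday, so the first Friday is October 7.
Daylight saving runs 21 February – 7 October; April 12, 2033 is inside that window, so Casis Prefecture is at UTC+04:00.
13:00 local − 4h = 09:00 UTC.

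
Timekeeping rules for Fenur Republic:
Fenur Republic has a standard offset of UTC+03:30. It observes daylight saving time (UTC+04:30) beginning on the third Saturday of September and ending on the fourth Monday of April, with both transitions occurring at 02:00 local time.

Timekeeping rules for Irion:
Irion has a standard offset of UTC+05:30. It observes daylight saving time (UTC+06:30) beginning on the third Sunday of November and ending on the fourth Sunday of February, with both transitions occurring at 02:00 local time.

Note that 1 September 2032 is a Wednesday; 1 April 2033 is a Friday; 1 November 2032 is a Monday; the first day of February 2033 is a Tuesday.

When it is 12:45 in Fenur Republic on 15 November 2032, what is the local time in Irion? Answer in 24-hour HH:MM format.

13:45

1 September 2032 is a Wednesday, so the first Saturday is September 4 and the third is September 18.
1 April 2033 is a Friday, so the first Monday is April 4 and the fourth is April 25.
15 November 2032 lies within the daylight-saving period (18 September 2032 – 25 April 2033), so Fenur Republic is on daylight time, UTC+04:30.
12:45 Fenur Republic − 4h30m = 08:15 UTC.
1 November 2032 is a Monday, so the first Sunday is November 7 and the third is November 21.
1 February 2033 is a Tuesday, so the first Sunday is February 6 and the fourth is February 27.
At the standard offset (UTC+05:30), 08:15 UTC + 5h30m = 13:45 Irion standard time.
The standard-time date in Irion, 15 November 2032, is outside the daylight-saving period (21 November 2032 – 27 February 2033), so Irion is on standard time, UTC+05:30.
08:15 UTC + 5h30m = 13:45 Irion.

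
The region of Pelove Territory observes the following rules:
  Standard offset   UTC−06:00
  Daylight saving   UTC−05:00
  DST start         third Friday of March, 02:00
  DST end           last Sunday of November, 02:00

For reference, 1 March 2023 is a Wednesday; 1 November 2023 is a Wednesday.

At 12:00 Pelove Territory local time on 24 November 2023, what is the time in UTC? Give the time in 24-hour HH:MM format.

17:00

1 March 2023 is a Wednesday, so the first Friday is March 3 and the third is March 17.
1 November 2023 is a Wednesday, so Sundays fall on 5, 12, 19, 26; the last is November 26.
Daylight saving runs 17 March – 26 November; 24 November 2023 is inside that window, so Pelove Territory is at UTC−05:00.
12:00 local + 5h = 17:00 UTC.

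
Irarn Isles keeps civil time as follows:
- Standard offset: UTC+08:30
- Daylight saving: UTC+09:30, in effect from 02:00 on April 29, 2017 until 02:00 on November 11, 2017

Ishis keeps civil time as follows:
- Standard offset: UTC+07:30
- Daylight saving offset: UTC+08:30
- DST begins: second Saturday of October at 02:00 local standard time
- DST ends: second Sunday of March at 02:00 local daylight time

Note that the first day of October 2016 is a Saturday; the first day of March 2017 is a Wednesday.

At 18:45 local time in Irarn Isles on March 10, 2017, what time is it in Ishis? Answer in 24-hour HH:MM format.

18:45

Daylight saving runs 29 April – 11 November; March 10, 2017 is outside that window, so Irarn Isles is on standard time at UTC+08:30.
18:45 Irarn Isles − 8h30m = 10:15 UTC.
1 October 2016 is a Saturday, so the first Saturday is October 1 and the second is October 8.
1 March 2017 is a Wednesday, so the first Sunday is March 5 and the second is March 12.
At the standard offset (UTC+07:30), 10:15 UTC + 7h30m = 17:45 Ishis standard time.
The standard-time date in Ishis, March 10, 2017, falls between 8 October 2016 and 12 March 2017, so daylight saving is in effect and Ishis is at UTC+08:30.
10:15 UTC + 8h30m = 18:45 Ishis.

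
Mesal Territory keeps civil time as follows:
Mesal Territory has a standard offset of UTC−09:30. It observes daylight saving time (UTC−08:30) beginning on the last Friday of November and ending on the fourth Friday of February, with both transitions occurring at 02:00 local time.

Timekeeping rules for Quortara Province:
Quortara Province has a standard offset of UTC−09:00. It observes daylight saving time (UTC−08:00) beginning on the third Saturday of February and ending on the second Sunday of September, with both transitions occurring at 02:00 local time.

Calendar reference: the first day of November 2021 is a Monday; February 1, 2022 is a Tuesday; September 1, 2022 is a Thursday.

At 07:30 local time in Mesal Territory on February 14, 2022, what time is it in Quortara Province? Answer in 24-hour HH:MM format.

07:00

1 November 2021 is a Monday, so Fridays fall on 5, 12, 19, 26; the last is November 26.
1 February 2022 is a Tuesday, so the first Friday is February 4 and the fourth is February 25.
February 14, 2022 falls between 26 November 2021 and 25 February 2022, so daylight saving is in effect and Mesal Territory is at UTC−08:30.
07:30 Mesal Territory + 8h30m = 16:00 UTC.
1 February 2022 is a Tuesday, so the first Saturday is February 5 and the third is February 19.
1 September 2022 is a Thursday, so the first Sunday is September 4 and the second is September 11.
At the standard offset (UTC−09:00), 16:00 UTC − 9h = 07:00 Quortara Province standard time.
The standard-time date in Quortara Province, February 14, 2022, does not fall between 19 February and 11 September, so daylight saving is not in effect and Quortara Province is at UTC−09:00.
16:00 UTC − 9h = 07:00 Quortara Province.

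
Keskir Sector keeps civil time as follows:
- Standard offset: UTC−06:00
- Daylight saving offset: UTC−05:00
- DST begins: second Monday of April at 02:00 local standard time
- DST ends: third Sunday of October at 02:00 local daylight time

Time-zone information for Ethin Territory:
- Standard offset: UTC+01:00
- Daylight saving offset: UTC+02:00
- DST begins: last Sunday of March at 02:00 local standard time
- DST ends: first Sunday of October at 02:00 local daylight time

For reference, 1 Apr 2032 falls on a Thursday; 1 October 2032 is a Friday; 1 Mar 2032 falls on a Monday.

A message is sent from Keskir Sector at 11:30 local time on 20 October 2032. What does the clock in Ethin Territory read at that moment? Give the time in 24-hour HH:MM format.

18:30

1 April 2032 is a Thursday, so the first Monday is April 5 and the second is April 12.
1 October 2032 is a Friday, so the first Sunday is October 3 and the third is October 17.
Daylight saving runs 12 April – 17 October; 20 October 2032 is outside that window, so Keskir Sector is on standard time at UTC−06:00.
11:30 Keskir Sector + 6h = 17:30 UTC.
1 March 2032 is a Monday, so Sundays fall on 7, 14, 21, 28; the last is March 28.
1 October 2032 is a Friday, so the first Sunday is October 3.
At the standard offset (UTC+01:00), 17:30 UTC + 1h = 18:30 Ethin Territory standard time.
Daylight saving runs 28 March – 3 October; the standard-time date in Ethin Territory, 20 October 2032, is outside that window, so Ethin Territory is on standard time at UTC+01:00.
17:30 UTC + 1h = 18:30 Ethin Territory.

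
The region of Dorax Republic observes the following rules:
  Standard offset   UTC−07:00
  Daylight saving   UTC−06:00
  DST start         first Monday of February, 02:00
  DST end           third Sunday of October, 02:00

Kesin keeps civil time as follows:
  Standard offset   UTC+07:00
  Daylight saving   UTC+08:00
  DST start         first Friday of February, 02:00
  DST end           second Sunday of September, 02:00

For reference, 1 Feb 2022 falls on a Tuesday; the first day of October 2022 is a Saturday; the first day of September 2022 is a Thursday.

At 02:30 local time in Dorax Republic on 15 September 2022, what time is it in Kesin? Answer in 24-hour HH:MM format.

1 February 2022 is a Tuesday, so the first Monday is February 7.
1 October 2022 is a Saturday, so the first Sunday is October 2 and the third is October 16.
Daylight saving runs 7 February – 16 October; 15 September 2022 is inside that window, so Dorax Republic is at UTC−06:00.
02:30 Dorax Republic + 6h = 08:30 UTC.
1 February 2022 is a Tuesday, so the first Friday is February 4.
1 September 2022 is a Thursday, so the first Sunday is September 4 and the second is September 11.
At the standard offset (UTC+07:00), 08:30 UTC + 7h = 15:30 Kesin standard time.
Daylight saving runs 4 February – 11 September; the standard-time date in Kesin, 15 September 2022, is outside that window, so Kesin is on standard time at UTC+07:00.
08:30 UTC + 7h = 15:30 Kesin.

15:30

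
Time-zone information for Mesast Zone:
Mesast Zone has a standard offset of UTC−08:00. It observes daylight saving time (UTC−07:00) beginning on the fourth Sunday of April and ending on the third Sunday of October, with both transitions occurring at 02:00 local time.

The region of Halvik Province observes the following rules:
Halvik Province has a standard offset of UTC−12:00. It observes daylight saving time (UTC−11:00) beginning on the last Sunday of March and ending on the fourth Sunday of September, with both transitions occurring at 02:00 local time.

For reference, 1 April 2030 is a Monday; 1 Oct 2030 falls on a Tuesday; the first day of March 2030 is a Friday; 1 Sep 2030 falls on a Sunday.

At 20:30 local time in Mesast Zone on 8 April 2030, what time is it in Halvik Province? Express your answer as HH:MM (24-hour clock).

1 April 2030 is a Monday, so the first Sunday is April 7 and the fourth is April 28.
1 October 2030 is a Tuesday, so the first Sunday is October 6 and the third is October 20.
Daylight saving runs 28 April – 20 October; 8 April 2030 is outside that window, so Mesast Zone is on standard time at UTC−08:00.
20:30 Mesast Zone + 8h = 04:30 UTC (rolling into the next day, 9 April 2030).
1 March 2030 is a Friday, so Sundays fall on 3, 10, 17, 24, 31; the last is March 31.
1 September 2030 is a Sunday, so the first Sunday is September 1 and the fourth is September 22.
At the standard offset (UTC−12:00), 04:30 UTC − 12h = 16:30 Halvik Province standard time (rolling into the previous day, 8 April 2030).
The standard-time date in Halvik Province, 8 April 2030, lies within the daylight-saving period (31 March – 22 September), so Halvik Province is on daylight time, UTC−11:00.
04:30 UTC − 11h = 17:30 Halvik Province (rolling into the previous day, 8 April 2030).

17:30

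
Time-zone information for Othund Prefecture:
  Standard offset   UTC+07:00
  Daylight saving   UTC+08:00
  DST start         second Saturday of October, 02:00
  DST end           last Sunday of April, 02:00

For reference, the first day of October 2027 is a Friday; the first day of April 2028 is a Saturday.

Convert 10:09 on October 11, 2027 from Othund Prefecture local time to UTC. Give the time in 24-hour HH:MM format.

02:09

1 October 2027 is a Friday, so the first Saturday is October 2 and the second is October 9.
1 April 2028 is a Saturday, so Sundays fall on 2, 9, 16, 23, 30; the last is April 30.
October 11, 2027 lies within the daylight-saving period (9 October 2027 – 30 April 2028), so Othund Prefecture is on daylight time, UTC+08:00.
10:09 local − 8h = 02:09 UTC.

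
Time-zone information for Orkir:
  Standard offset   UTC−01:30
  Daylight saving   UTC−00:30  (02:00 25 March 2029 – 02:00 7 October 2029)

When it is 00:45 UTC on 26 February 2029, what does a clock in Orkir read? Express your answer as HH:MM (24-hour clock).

23:15

At the standard offset (UTC−01:30), 00:45 UTC − 1h30m = 23:15 Orkir standard time (rolling into the previous day, 25 February 2029).
Daylight saving runs 25 March – 7 October; the standard-time date in Orkir, 25 February 2029, is outside that window, so Orkir is on standard time at UTC−01:30.
00:45 UTC − 1h30m = 23:15 local (rolling into the previous day, 25 February 2029).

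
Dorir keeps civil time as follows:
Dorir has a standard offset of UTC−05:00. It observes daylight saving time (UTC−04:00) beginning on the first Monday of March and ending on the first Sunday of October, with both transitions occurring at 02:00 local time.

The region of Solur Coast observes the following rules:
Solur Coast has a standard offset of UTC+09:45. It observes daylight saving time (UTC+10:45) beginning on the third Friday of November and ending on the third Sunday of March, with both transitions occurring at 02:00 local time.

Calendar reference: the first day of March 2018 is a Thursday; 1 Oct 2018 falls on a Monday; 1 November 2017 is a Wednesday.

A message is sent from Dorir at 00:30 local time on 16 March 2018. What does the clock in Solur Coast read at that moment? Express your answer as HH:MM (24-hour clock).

15:15

1 March 2018 is a Thursday, so the first Monday is March 5.
1 October 2018 is a Monday, so the first Sunday is October 7.
16 March 2018 falls between 5 March and 7 October, so daylight saving is in effect and Dorir is at UTC−04:00.
00:30 Dorir + 4h = 04:30 UTC.
1 November 2017 is a Wednesday, so the first Friday is November 3 and the third is November 17.
1 March 2018 is a Thursday, so the first Sunday is March 4 and the third is March 18.
At the standard offset (UTC+09:45), 04:30 UTC + 9h45m = 14:15 Solur Coast standard time.
The standard-time date in Solur Coast, 16 March 2018, lies within the daylight-saving period (17 November 2017 – 18 March 2018), so Solur Coast is on daylight time, UTC+10:45.
04:30 UTC + 10h45m = 15:15 Solur Coast.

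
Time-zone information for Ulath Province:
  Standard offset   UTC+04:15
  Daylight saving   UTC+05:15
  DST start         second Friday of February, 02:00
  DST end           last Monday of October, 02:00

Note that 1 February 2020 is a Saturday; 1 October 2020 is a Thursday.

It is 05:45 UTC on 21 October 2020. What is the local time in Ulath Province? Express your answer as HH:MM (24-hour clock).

1 February 2020 is a Saturday, so the first Friday is February 7 and the second is February 14.
1 October 2020 is a Thursday, so Mondays fall on 5, 12, 19, 26; the last is October 26.
At the standard offset (UTC+04:15), 05:45 UTC + 4h15m = 10:00 Ulath Province standard time.
The standard-time date in Ulath Province, 21 October 2020, lies within the daylight-saving period (14 February – 26 October), so Ulath Province is on daylight time, UTC+05:15.
05:45 UTC + 5h15m = 11:00 local.

11:00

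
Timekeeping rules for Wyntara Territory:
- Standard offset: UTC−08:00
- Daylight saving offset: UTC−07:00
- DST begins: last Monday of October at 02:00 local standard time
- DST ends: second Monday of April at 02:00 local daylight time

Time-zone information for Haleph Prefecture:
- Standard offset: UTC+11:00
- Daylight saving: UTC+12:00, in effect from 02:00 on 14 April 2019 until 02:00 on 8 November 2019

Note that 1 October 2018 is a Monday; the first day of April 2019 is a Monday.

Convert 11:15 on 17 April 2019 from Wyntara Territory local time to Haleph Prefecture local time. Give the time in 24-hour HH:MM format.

1 October 2018 is a Monday, so Mondays fall on 1, 8, 15, 22, 29; the last is October 29.
1 April 2019 is a Monday, so the first Monday is April 1 and the second is April 8.
17 April 2019 does not fall between 29 October 2018 and 8 April 2019, so daylight saving is not in effect and Wyntara Territory is at UTC−08:00.
11:15 Wyntara Territory + 8h = 19:15 UTC.
At the standard offset (UTC+11:00), 19:15 UTC + 11h = 06:15 Haleph Prefecture standard time (rolling into the next day, 18 April 2019).
The standard-time date in Haleph Prefecture, 18 April 2019, falls between 14 April and 8 November, so daylight saving is in effect and Haleph Prefecture is at UTC+12:00.
19:15 UTC + 12h = 07:15 Haleph Prefecture (rolling into the next day, 18 April 2019).

07:15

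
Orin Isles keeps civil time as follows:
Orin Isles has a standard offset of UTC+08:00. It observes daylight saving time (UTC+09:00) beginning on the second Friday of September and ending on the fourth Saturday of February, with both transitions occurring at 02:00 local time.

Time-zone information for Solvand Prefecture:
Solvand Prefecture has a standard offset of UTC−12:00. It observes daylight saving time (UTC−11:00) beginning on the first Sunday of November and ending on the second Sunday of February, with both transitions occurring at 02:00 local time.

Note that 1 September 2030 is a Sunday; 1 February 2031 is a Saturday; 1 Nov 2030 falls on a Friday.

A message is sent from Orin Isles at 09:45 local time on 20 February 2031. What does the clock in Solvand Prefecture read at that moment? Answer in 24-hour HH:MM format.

12:45

1 September 2030 is a Sunday, so the first Friday is September 6 and the second is September 13.
1 February 2031 is a Saturday, so the first Saturday is February 1 and the fourth is February 22.
20 February 2031 falls between 13 September 2030 and 22 February 2031, so daylight saving is in effect and Orin Isles is at UTC+09:00.
09:45 Orin Isles − 9h = 00:45 UTC.
1 November 2030 is a Friday, so the first Sunday is November 3.
1 February 2031 is a Saturday, so the first Sunday is February 2 and the second is February 9.
At the standard offset (UTC−12:00), 00:45 UTC − 12h = 12:45 Solvand Prefecture standard time (rolling into the previous day, 19 February 2031).
The standard-time date in Solvand Prefecture, 19 February 2031, is outside the daylight-saving period (3 November 2030 – 9 February 2031), so Solvand Prefecture is on standard time, UTC−12:00.
00:45 UTC − 12h = 12:45 Solvand Prefecture (rolling into the previous day, 19 February 2031).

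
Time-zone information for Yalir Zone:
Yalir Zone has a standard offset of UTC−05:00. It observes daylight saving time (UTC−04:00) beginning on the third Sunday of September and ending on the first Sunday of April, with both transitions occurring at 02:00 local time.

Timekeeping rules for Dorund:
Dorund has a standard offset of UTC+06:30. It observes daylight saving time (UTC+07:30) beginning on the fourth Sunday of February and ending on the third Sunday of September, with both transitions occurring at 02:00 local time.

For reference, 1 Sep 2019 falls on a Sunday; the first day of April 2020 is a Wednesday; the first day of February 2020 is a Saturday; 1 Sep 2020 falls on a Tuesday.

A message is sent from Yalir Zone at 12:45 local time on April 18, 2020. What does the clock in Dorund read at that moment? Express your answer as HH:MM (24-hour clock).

1 September 2019 is a Sunday, so the first Sunday is September 1 and the third is September 15.
1 April 2020 is a Wednesday, so the first Sunday is April 5.
April 18, 2020 does not fall between 15 September 2019 and 5 April 2020, so daylight saving is not in effect and Yalir Zone is at UTC−05:00.
12:45 Yalir Zone + 5h = 17:45 UTC.
1 February 2020 is a Saturday, so the first Sunday is February 2 and the fourth is February 23.
1 September 2020 is a Tuesday, so the first Sunday is September 6 and the third is September 20.
At the standard offset (UTC+06:30), 17:45 UTC + 6h30m = 00:15 Dorund standard time (rolling into the next day, 19 April 2020).
Daylight saving runs 23 February – 20 September; the standard-time date in Dorund, April 19, 2020, is inside that window, so Dorund is at UTC+07:30.
17:45 UTC + 7h30m = 01:15 Dorund (rolling into the next day, 19 April 2020).

01:15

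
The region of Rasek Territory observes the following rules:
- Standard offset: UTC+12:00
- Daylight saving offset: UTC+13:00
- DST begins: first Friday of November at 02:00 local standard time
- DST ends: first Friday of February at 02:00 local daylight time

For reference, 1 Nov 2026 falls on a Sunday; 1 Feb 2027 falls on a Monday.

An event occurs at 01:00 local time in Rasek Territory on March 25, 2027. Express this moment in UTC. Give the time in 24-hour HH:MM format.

13:00

1 November 2026 is a Sunday, so the first Friday is November 6.
1 February 2027 is a Monday, so the first Friday is February 5.
March 25, 2027 is outside the daylight-saving period (6 November 2026 – 5 February 2027), so Rasek Territory is on standard time, UTC+12:00.
01:00 local − 12h = 13:00 UTC (rolling into the previous day, 24 March 2027).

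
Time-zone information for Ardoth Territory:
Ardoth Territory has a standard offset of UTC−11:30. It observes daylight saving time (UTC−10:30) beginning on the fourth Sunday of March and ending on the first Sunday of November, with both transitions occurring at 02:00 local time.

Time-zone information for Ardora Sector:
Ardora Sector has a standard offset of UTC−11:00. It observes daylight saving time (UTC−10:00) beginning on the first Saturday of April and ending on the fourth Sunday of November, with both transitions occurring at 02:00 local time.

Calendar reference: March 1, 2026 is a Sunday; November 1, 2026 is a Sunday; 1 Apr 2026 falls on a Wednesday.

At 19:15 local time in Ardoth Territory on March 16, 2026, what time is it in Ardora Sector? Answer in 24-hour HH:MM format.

1 March 2026 is a Sunday, so the first Sunday is March 1 and the fourth is March 22.
1 November 2026 is a Sunday, so the first Sunday is November 1.
Daylight saving runs 22 March – 1 November; March 16, 2026 is outside that window, so Ardoth Territory is on standard time at UTC−11:30.
19:15 Ardoth Territory + 11h30m = 06:45 UTC (rolling into the next day, 17 March 2026).
1 April 2026 is a Wednesday, so the first Saturday is April 4.
1 November 2026 is a Sunday, so the first Sunday is November 1 and the fourth is November 22.
At the standard offset (UTC−11:00), 06:45 UTC − 11h = 19:45 Ardora Sector standard time (rolling into the previous day, 16 March 2026).
The standard-time date in Ardora Sector, March 16, 2026, does not fall between 4 April and 22 November, so daylight saving is not in effect and Ardora Sector is at UTC−11:00.
06:45 UTC − 11h = 19:45 Ardora Sector (rolling into the previous day, 16 March 2026).

19:45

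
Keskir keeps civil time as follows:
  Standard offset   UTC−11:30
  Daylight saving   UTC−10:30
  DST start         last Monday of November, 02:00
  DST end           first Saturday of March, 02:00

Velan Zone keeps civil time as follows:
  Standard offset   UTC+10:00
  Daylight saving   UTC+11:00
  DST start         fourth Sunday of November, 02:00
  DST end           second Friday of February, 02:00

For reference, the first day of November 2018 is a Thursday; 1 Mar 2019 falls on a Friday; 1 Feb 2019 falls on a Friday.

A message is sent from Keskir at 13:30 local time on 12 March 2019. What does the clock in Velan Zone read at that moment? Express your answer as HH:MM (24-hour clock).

11:00

1 November 2018 is a Thursday, so Mondays fall on 5, 12, 19, 26; the last is November 26.
1 March 2019 is a Friday, so the first Saturday is March 2.
12 March 2019 is outside the daylight-saving period (26 November 2018 – 2 March 2019), so Keskir is on standard time, UTC−11:30.
13:30 Keskir + 11h30m = 01:00 UTC (rolling into the next day, 13 March 2019).
1 November 2018 is a Thursday, so the first Sunday is November 4 and the fourth is November 25.
1 February 2019 is a Friday, so the first Friday is February 1 and the second is February 8.
At the standard offset (UTC+10:00), 01:00 UTC + 10h = 11:00 Velan Zone standard time.
The standard-time date in Velan Zone, 13 March 2019, is outside the daylight-saving period (25 November 2018 – 8 February 2019), so Velan Zone is on standard time, UTC+10:00.
01:00 UTC + 10h = 11:00 Velan Zone.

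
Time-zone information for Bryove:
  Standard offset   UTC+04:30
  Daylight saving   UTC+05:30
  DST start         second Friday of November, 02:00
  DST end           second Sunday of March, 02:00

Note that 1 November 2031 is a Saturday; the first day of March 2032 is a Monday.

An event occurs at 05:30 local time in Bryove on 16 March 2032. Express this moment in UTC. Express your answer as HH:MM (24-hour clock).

1 November 2031 is a Saturday, so the first Friday is November 7 and the second is November 14.
1 March 2032 is a Monday, so the first Sunday is March 7 and the second is March 14.
16 March 2032 is outside the daylight-saving period (14 November 2031 – 14 March 2032), so Bryove is on standard time, UTC+04:30.
05:30 local − 4h30m = 01:00 UTC.

01:00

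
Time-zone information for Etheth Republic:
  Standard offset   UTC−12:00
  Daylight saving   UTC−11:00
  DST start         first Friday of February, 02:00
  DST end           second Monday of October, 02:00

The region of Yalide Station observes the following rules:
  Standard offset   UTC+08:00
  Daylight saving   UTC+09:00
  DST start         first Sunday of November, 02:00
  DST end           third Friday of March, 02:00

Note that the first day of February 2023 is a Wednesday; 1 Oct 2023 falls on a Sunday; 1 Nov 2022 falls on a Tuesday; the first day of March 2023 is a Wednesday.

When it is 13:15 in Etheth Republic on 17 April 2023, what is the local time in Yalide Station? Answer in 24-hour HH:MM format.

1 February 2023 is a Wednesday, so the first Friday is February 3.
1 October 2023 is a Sunday, so the first Monday is October 2 and the second is October 9.
17 April 2023 lies within the daylight-saving period (3 February – 9 October), so Etheth Republic is on daylight time, UTC−11:00.
13:15 Etheth Republic + 11h = 00:15 UTC (rolling into the next day, 18 April 2023).
1 November 2022 is a Tuesday, so the first Sunday is November 6.
1 March 2023 is a Wednesday, so the first Friday is March 3 and the third is March 17.
At the standard offset (UTC+08:00), 00:15 UTC + 8h = 08:15 Yalide Station standard time.
The standard-time date in Yalide Station, 18 April 2023, does not fall between 6 November 2022 and 17 March 2023, so daylight saving is not in effect and Yalide Station is at UTC+08:00.
00:15 UTC + 8h = 08:15 Yalide Station.

08:15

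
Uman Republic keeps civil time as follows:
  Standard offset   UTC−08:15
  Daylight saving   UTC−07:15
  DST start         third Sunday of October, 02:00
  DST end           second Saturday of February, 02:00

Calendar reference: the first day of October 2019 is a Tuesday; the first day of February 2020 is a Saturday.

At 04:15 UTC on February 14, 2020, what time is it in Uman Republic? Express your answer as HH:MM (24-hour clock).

1 October 2019 is a Tuesday, so the first Sunday is October 6 and the third is October 20.
1 February 2020 is a Saturday, so the first Saturday is February 1 and the second is February 8.
At the standard offset (UTC−08:15), 04:15 UTC − 8h15m = 20:00 Uman Republic standard time (rolling into the previous day, 13 February 2020).
The standard-time date in Uman Republic, February 13, 2020, is outside the daylight-saving period (20 October 2019 – 8 February 2020), so Uman Republic is on standard time, UTC−08:15.
04:15 UTC − 8h15m = 20:00 local (rolling into the previous day, 13 February 2020).

20:00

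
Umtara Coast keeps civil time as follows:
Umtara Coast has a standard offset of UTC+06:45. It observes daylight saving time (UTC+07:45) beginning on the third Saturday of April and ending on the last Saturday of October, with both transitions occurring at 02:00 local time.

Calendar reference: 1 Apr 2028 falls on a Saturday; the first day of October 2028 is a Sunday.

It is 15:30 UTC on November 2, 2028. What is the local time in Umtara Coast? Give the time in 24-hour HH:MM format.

22:15

1 April 2028 is a Saturday, so the first Saturday is April 1 and the third is April 15.
1 October 2028 is a Sunday, so Saturdays fall on 7, 14, 21, 28; the last is October 28.
At the standard offset (UTC+06:45), 15:30 UTC + 6h45m = 22:15 Umtara Coast standard time.
The standard-time date in Umtara Coast, November 2, 2028, is outside the daylight-saving period (15 April – 28 October), so Umtara Coast is on standard time, UTC+06:45.
15:30 UTC + 6h45m = 22:15 local.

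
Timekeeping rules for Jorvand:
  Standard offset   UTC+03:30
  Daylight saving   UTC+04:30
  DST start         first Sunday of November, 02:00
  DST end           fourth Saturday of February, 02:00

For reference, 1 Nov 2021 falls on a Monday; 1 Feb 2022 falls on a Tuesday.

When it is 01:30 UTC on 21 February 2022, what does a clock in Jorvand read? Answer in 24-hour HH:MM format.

06:00

1 November 2021 is a Monday, so the first Sunday is November 7.
1 February 2022 is a Tuesday, so the first Saturday is February 5 and the fourth is February 26.
At the standard offset (UTC+03:30), 01:30 UTC + 3h30m = 05:00 Jorvand standard time.
The standard-time date in Jorvand, 21 February 2022, falls between 7 November 2021 and 26 February 2022, so daylight saving is in effect and Jorvand is at UTC+04:30.
01:30 UTC + 4h30m = 06:00 local.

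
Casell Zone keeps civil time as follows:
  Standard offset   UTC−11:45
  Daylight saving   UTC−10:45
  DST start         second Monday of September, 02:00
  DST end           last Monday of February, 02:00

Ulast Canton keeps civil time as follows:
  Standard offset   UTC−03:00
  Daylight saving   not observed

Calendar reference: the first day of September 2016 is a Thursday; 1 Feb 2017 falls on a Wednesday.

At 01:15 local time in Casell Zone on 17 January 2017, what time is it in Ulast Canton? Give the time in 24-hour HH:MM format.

09:00

1 September 2016 is a Thursday, so the first Monday is September 5 and the second is September 12.
1 February 2017 is a Wednesday, so Mondays fall on 6, 13, 20, 27; the last is February 27.
17 January 2017 lies within the daylight-saving period (12 September 2016 – 27 February 2017), so Casell Zone is on daylight time, UTC−10:45.
01:15 Casell Zone + 10h45m = 12:00 UTC.
Ulast Canton stays on UTC−03:00 all year.
12:00 UTC − 3h = 09:00 Ulast Canton.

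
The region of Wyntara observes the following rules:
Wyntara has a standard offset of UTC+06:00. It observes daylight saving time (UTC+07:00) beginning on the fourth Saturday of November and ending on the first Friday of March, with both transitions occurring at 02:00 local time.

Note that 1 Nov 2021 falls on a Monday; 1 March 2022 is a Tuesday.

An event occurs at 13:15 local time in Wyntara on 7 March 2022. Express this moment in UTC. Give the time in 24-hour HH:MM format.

07:15

1 November 2021 is a Monday, so the first Saturday is November 6 and the fourth is November 27.
1 March 2022 is a Tuesday, so the first Friday is March 4.
7 March 2022 does not fall between 27 November 2021 and 4 March 2022, so daylight saving is not in effect and Wyntara is at UTC+06:00.
13:15 local − 6h = 07:15 UTC.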